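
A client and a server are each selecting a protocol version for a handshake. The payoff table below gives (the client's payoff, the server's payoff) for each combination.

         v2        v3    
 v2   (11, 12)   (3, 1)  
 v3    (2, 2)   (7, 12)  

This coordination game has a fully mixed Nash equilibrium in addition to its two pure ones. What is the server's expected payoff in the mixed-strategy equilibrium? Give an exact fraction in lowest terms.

The client mixes with probability p on v2, chosen so the server is indifferent: 12p + 2(1−p) = 1p + 12(1−p) gives p = 10/21.
The server's expected payoff is 12·10/21 + 2·11/21 = 142/21.

142/21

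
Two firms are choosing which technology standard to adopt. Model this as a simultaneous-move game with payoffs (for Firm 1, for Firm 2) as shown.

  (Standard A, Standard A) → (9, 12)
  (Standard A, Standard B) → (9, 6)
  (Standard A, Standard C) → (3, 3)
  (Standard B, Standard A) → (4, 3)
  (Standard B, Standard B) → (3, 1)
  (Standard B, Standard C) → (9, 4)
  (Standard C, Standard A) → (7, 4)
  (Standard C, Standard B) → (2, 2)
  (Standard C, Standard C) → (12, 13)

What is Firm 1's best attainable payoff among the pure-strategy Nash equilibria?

12

Both Standard A is a pure NE (Firm 1: 9 ≥ 7; Firm 2: 12 ≥ 6). Firm 1 gets 9.
Both Standard C is a pure NE (Firm 1: 12 ≥ 9; Firm 2: 13 ≥ 4). Firm 1 gets 12.
Every other cell has a profitable deviation for at least one player. Highest of {9, 12} is 12.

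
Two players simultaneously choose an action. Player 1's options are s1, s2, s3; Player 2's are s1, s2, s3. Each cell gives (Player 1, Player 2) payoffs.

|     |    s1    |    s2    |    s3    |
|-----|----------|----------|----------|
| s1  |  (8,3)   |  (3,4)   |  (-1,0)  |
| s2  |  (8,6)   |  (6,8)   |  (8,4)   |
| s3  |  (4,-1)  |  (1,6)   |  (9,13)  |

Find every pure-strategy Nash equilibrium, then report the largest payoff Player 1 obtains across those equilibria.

Both s2 is a pure NE (Player 1: 6 ≥ 3; Player 2: 8 ≥ 6). Player 1 gets 6.
Both s3 is a pure NE (Player 1: 9 ≥ 8; Player 2: 13 ≥ 6). Player 1 gets 9.
Every other cell has a profitable deviation for at least one player. Highest of {6, 9} is 9.

9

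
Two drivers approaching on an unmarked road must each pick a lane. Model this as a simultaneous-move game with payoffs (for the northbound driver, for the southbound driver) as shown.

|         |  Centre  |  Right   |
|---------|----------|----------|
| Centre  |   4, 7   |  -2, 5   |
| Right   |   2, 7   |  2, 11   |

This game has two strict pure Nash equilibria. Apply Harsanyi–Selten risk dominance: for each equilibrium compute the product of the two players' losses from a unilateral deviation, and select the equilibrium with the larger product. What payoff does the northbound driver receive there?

2

At both Centre: the northbound driver loses 4 − 2 = 2 by deviating; the southbound driver loses 7 − 5 = 2. Product = 2·2 = 4.
At both Right: the northbound driver loses 2 − (-2) = 4 by deviating; the southbound driver loses 11 − 7 = 4. Product = 4·4 = 16.
16 > 4, so both Right is risk-dominant. The northbound driver's payoff there is 2.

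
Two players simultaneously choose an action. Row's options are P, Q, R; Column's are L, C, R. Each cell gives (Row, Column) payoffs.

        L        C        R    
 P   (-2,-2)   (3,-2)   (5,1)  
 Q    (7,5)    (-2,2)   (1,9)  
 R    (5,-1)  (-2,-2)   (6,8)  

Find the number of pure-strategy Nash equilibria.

1

(R, R): Row gets 6 (best alternative 5); Column gets 8 (best alternative -1). Neither deviates — NE.
(P, L) is not a NE: Row would switch to Q (7 > -2).
No other cell survives both best-response checks, so there is 1 pure NE.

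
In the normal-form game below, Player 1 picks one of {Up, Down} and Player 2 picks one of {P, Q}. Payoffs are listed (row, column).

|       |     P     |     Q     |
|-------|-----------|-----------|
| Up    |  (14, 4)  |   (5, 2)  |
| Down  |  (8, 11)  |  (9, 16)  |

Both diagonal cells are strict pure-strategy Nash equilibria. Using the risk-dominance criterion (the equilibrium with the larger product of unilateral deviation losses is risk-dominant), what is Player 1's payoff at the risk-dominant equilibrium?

At (Up, P): Player 1 loses 14 − 8 = 6 by deviating; Player 2 loses 4 − 2 = 2. Product = 6·2 = 12.
At (Down, Q): Player 1 loses 9 − 5 = 4 by deviating; Player 2 loses 16 − 11 = 5. Product = 4·5 = 20.
20 > 12, so (Down, Q) is risk-dominant. Player 1's payoff there is 9.

9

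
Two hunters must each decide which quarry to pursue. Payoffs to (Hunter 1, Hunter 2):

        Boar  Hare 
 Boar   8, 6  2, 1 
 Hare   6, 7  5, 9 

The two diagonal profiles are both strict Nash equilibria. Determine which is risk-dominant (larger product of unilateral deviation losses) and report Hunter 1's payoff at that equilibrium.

At both Boar: Hunter 1 loses 8 − 6 = 2 by deviating; Hunter 2 loses 6 − 1 = 5. Product = 2·5 = 10.
At both Hare: Hunter 1 loses 5 − 2 = 3 by deviating; Hunter 2 loses 9 − 7 = 2. Product = 3·2 = 6.
10 > 6, so both Boar is risk-dominant. Hunter 1's payoff there is 8.

8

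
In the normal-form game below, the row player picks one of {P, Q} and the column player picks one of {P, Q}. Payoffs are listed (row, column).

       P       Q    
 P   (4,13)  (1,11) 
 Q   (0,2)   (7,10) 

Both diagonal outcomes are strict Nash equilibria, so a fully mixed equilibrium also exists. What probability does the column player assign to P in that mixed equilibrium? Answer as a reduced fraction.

3/5

The column player's mix q on P must make the row player indifferent between P and Q.
The row player's payoff from P: 4q + 1(1−q). From Q: 0q + 7(1−q).
Set equal: 4q = 6(1−q) → q = 6/10 = 3/5.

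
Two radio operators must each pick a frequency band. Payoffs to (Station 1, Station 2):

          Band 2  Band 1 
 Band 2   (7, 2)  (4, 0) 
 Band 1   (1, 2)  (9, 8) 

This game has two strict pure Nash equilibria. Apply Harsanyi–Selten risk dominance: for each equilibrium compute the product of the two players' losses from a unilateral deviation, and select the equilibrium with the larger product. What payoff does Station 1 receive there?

At both Band 2: Station 1 loses 7 − 1 = 6 by deviating; Station 2 loses 2 − 0 = 2. Product = 6·2 = 12.
At both Band 1: Station 1 loses 9 − 4 = 5 by deviating; Station 2 loses 8 − 2 = 6. Product = 5·6 = 30.
30 > 12, so both Band 1 is risk-dominant. Station 1's payoff there is 9.

9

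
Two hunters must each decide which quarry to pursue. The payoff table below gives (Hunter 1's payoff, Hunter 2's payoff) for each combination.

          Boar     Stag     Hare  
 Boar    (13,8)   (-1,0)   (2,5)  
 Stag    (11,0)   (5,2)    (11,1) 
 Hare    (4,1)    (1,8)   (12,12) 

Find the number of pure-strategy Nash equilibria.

Both Boar: Hunter 1 gets 13 (best alternative 11); Hunter 2 gets 8 (best alternative 5). Neither deviates — NE.
Both Stag: Hunter 1 gets 5 (best alternative 1); Hunter 2 gets 2 (best alternative 1). Neither deviates — NE.
Both Hare: Hunter 1 gets 12 (best alternative 11); Hunter 2 gets 12 (best alternative 8). Neither deviates — NE.
(Hare, Boar) is not a NE: Hunter 1 would switch to Boar (13 > 4).
No other cell survives both best-response checks, so there are 3 pure NE.

3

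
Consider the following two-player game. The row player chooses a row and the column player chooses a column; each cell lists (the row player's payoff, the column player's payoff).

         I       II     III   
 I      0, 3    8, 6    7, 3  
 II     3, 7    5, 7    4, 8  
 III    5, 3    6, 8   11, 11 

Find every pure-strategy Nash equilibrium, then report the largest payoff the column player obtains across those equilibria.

11

(I, II) is a pure NE (the row player: 8 ≥ 6; the column player: 6 ≥ 3). The column player gets 6.
Both III is a pure NE (the row player: 11 ≥ 7; the column player: 11 ≥ 8). The column player gets 11.
Every other cell has a profitable deviation for at least one player. Highest of {6, 11} is 11.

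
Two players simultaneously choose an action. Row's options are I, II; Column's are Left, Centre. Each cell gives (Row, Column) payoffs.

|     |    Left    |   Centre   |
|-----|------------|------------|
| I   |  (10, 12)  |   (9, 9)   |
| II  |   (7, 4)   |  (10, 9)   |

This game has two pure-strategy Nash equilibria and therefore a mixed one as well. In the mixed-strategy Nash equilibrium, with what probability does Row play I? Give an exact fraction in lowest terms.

5/8

Row's mix p on I must make Column indifferent between Left and Centre.
Column's payoff from Left: 12p + 4(1−p). From Centre: 9p + 9(1−p).
Set equal: 3p = 5(1−p) → p = 5/8.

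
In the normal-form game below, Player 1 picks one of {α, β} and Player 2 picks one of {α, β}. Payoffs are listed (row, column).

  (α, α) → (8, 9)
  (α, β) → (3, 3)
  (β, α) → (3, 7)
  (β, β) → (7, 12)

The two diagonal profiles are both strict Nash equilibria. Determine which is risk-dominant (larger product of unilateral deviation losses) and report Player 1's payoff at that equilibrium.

8

At both α: Player 1 loses 8 − 3 = 5 by deviating; Player 2 loses 9 − 3 = 6. Product = 5·6 = 30.
At both β: Player 1 loses 7 − 3 = 4 by deviating; Player 2 loses 12 − 7 = 5. Product = 4·5 = 20.
30 > 20, so both α is risk-dominant. Player 1's payoff there is 8.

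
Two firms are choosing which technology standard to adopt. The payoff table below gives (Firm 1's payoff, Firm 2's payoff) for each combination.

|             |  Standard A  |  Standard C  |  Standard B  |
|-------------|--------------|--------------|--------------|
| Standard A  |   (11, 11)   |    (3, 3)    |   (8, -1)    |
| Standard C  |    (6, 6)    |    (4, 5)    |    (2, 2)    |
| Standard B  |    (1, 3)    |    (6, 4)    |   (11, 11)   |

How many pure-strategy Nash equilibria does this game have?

2

Both Standard A: Firm 1 gets 11 (best alternative 6); Firm 2 gets 11 (best alternative 3). Neither deviates — NE.
Both Standard B: Firm 1 gets 11 (best alternative 8); Firm 2 gets 11 (best alternative 4). Neither deviates — NE.
Both Standard C is not a NE: Firm 1 would switch to Standard B (6 > 4).
No other cell survives both best-response checks, so there are 2 pure NE.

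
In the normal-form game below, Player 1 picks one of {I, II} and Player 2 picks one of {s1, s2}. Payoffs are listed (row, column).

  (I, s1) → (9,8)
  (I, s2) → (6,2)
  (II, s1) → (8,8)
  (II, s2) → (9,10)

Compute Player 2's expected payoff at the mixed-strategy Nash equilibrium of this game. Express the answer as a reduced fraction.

8

Player 1 mixes with probability p on I, chosen so Player 2 is indifferent: 8p + 8(1−p) = 2p + 10(1−p) gives p = 1/4.
Player 2's expected payoff is 8·1/4 + 8·3/4 = 8.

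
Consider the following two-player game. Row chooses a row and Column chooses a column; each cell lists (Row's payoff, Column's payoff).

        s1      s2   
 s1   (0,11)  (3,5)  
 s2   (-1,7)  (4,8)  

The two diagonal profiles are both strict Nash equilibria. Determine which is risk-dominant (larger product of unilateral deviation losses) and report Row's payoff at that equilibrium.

0

At both s1: Row loses 0 − (-1) = 1 by deviating; Column loses 11 − 5 = 6. Product = 1·6 = 6.
At both s2: Row loses 4 − 3 = 1 by deviating; Column loses 8 − 7 = 1. Product = 1·1 = 1.
6 > 1, so both s1 is risk-dominant. Row's payoff there is 0.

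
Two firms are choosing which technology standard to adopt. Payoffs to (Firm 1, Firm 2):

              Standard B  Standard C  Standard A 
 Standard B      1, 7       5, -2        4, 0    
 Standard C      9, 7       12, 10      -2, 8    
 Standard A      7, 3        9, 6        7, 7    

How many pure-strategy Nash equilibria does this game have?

2

Both Standard C: Firm 1 gets 12 (best alternative 9); Firm 2 gets 10 (best alternative 8). Neither deviates — NE.
Both Standard A: Firm 1 gets 7 (best alternative 4); Firm 2 gets 7 (best alternative 6). Neither deviates — NE.
Both Standard B is not a NE: Firm 1 would switch to Standard C (9 > 1).
No other cell survives both best-response checks, so there are 2 pure NE.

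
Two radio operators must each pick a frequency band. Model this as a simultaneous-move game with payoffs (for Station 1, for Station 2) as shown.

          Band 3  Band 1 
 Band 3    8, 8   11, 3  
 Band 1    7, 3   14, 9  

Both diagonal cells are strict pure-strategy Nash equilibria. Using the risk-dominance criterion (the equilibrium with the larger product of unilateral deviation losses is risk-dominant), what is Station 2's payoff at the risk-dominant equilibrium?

At both Band 3: Station 1 loses 8 − 7 = 1 by deviating; Station 2 loses 8 − 3 = 5. Product = 1·5 = 5.
At both Band 1: Station 1 loses 14 − 11 = 3 by deviating; Station 2 loses 9 − 3 = 6. Product = 3·6 = 18.
18 > 5, so both Band 1 is risk-dominant. Station 2's payoff there is 9.

9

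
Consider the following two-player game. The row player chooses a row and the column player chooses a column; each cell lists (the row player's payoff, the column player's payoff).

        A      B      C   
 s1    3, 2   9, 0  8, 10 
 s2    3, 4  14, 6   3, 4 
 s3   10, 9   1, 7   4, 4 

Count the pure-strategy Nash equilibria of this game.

3

(s1, C): the row player gets 8 (best alternative 4); the column player gets 10 (best alternative 2). Neither deviates — NE.
(s2, B): the row player gets 14 (best alternative 9); the column player gets 6 (best alternative 4). Neither deviates — NE.
(s3, A): the row player gets 10 (best alternative 3); the column player gets 9 (best alternative 7). Neither deviates — NE.
(s1, A) is not a NE: the row player would switch to s3 (10 > 3).
No other cell survives both best-response checks, so there are 3 pure NE.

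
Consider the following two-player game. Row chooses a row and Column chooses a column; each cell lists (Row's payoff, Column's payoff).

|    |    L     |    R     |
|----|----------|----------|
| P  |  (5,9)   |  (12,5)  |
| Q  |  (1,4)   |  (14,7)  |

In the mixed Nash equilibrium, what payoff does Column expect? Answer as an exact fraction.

43/7

Row mixes with probability p on P, chosen so Column is indifferent: 9p + 4(1−p) = 5p + 7(1−p) gives p = 3/7.
Column's expected payoff is 9·3/7 + 4·4/7 = 43/7.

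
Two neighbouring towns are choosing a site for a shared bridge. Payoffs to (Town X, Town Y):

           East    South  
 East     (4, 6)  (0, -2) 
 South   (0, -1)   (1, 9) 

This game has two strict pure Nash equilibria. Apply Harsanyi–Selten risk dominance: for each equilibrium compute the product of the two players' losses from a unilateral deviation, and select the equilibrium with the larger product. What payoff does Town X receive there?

4

At both East: Town X loses 4 − 0 = 4 by deviating; Town Y loses 6 − (-2) = 8. Product = 4·8 = 32.
At both South: Town X loses 1 − 0 = 1 by deviating; Town Y loses 9 − (-1) = 10. Product = 1·10 = 10.
32 > 10, so both East is risk-dominant. Town X's payoff there is 4.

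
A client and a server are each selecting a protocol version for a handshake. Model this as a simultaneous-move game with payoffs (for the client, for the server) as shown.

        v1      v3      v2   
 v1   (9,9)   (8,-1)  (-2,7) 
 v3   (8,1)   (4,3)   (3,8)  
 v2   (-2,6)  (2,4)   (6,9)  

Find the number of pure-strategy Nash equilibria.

2

Both v1: the client gets 9 (best alternative 8); the server gets 9 (best alternative 7). Neither deviates — NE.
Both v2: the client gets 6 (best alternative 3); the server gets 9 (best alternative 6). Neither deviates — NE.
Both v3 is not a NE: the client would switch to v1 (8 > 4).
No other cell survives both best-response checks, so there are 2 pure NE.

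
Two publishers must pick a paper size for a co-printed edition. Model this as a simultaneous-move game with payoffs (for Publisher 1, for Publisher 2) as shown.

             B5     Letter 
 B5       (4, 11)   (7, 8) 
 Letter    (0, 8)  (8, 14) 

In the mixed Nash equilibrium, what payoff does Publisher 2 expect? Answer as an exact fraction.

10

Publisher 1 mixes with probability p on B5, chosen so Publisher 2 is indifferent: 11p + 8(1−p) = 8p + 14(1−p) gives p = 2/3.
Publisher 2's expected payoff is 11·2/3 + 8·1/3 = 10.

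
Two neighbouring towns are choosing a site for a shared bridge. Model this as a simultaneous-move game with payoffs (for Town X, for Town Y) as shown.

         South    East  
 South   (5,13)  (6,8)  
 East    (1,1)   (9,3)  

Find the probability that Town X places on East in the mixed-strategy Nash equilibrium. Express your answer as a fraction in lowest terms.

5/7

Town X's mix p on South must make Town Y indifferent between South and East.
Town Y's payoff from South: 13p + 1(1−p). From East: 8p + 3(1−p).
Set equal: 5p = 2(1−p) → p = 2/7.
Probability on East is 1 − 2/7 = 5/7.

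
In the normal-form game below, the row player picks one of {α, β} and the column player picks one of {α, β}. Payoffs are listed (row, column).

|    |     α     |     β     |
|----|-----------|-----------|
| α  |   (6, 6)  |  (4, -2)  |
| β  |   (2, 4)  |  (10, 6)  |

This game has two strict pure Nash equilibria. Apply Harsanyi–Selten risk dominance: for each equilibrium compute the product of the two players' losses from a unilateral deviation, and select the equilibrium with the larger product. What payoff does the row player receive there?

6

At both α: the row player loses 6 − 2 = 4 by deviating; the column player loses 6 − (-2) = 8. Product = 4·8 = 32.
At both β: the row player loses 10 − 4 = 6 by deviating; the column player loses 6 − 4 = 2. Product = 6·2 = 12.
32 > 12, so both α is risk-dominant. The row player's payoff there is 6.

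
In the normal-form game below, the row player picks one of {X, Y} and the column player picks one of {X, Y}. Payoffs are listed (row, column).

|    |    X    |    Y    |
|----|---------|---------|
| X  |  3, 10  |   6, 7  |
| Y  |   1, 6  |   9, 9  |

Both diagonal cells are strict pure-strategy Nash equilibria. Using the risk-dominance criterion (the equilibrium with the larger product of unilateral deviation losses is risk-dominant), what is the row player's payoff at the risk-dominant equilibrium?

9

At both X: the row player loses 3 − 1 = 2 by deviating; the column player loses 10 − 7 = 3. Product = 2·3 = 6.
At both Y: the row player loses 9 − 6 = 3 by deviating; the column player loses 9 − 6 = 3. Product = 3·3 = 9.
9 > 6, so both Y is risk-dominant. The row player's payoff there is 9.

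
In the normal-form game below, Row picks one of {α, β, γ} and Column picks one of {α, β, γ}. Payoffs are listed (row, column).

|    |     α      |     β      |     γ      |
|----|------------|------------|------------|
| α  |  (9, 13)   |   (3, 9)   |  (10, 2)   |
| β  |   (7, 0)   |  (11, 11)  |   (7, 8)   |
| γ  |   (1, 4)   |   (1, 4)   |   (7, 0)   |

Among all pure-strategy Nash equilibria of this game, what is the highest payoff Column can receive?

Both α is a pure NE (Row: 9 ≥ 7; Column: 13 ≥ 9). Column gets 13.
Both β is a pure NE (Row: 11 ≥ 3; Column: 11 ≥ 8). Column gets 11.
Every other cell has a profitable deviation for at least one player. Highest of {13, 11} is 13.

13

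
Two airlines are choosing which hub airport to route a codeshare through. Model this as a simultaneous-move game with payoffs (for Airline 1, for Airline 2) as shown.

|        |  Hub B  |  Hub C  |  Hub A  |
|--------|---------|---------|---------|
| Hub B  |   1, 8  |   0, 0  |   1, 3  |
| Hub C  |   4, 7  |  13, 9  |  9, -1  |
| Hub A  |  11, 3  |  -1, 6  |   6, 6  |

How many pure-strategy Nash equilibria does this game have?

Both Hub C: Airline 1 gets 13 (best alternative 0); Airline 2 gets 9 (best alternative 7). Neither deviates — NE.
Both Hub A is not a NE: Airline 1 would switch to Hub C (9 > 6).
No other cell survives both best-response checks, so there is 1 pure NE.

1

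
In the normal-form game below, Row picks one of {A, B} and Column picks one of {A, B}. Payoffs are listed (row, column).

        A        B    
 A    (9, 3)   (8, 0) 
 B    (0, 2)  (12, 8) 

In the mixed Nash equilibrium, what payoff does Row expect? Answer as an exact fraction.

Column mixes with probability q on A, chosen so Row is indifferent: 9q + 8(1−q) = 0q + 12(1−q) gives q = 4/13.
Row's expected payoff (from either row, since indifferent) is 9·4/13 + 8·9/13 = 108/13.

108/13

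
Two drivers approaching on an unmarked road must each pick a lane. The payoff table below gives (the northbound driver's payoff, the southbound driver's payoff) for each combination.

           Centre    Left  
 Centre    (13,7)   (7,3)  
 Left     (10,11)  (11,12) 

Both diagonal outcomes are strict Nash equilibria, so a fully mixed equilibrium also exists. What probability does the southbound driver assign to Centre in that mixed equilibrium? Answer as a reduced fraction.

The southbound driver's mix q on Centre must make the northbound driver indifferent between Centre and Left.
The northbound driver's payoff from Centre: 13q + 7(1−q). From Left: 10q + 11(1−q).
Set equal: 3q = 4(1−q) → q = 4/7.

4/7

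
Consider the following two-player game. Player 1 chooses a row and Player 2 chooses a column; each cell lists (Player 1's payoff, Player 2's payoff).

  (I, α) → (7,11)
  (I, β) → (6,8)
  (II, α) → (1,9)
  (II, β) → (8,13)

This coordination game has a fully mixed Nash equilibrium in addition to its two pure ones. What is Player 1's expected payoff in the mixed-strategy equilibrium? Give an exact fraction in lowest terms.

Player 2 mixes with probability q on α, chosen so Player 1 is indifferent: 7q + 6(1−q) = 1q + 8(1−q) gives q = 1/4.
Player 1's expected payoff (from either row, since indifferent) is 7·1/4 + 6·3/4 = 25/4.

25/4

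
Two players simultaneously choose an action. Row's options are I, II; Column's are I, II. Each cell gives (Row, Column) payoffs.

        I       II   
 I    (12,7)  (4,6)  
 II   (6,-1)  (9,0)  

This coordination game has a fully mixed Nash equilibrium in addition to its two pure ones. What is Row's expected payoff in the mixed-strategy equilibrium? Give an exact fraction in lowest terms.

84/11

Column mixes with probability q on I, chosen so Row is indifferent: 12q + 4(1−q) = 6q + 9(1−q) gives q = 5/11.
Row's expected payoff (from either row, since indifferent) is 12·5/11 + 4·6/11 = 84/11.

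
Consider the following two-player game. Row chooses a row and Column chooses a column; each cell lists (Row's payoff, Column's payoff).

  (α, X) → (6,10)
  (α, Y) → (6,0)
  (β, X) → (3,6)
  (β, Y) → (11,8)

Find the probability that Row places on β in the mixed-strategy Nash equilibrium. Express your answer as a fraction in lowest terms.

5/6

Row's mix p on α must make Column indifferent between X and Y.
Column's payoff from X: 10p + 6(1−p). From Y: 0p + 8(1−p).
Set equal: 10p = 2(1−p) → p = 2/12 = 1/6.
Probability on β is 1 − 1/6 = 5/6.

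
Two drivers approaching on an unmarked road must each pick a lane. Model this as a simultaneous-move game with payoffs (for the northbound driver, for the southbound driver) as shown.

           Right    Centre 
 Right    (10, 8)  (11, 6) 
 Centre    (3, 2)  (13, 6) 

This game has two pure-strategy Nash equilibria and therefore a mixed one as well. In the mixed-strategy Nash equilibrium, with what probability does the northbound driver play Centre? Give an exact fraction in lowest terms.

1/3

The northbound driver's mix p on Right must make the southbound driver indifferent between Right and Centre.
The southbound driver's payoff from Right: 8p + 2(1−p). From Centre: 6p + 6(1−p).
Set equal: 2p = 4(1−p) → p = 4/6 = 2/3.
Probability on Centre is 1 − 2/3 = 1/3.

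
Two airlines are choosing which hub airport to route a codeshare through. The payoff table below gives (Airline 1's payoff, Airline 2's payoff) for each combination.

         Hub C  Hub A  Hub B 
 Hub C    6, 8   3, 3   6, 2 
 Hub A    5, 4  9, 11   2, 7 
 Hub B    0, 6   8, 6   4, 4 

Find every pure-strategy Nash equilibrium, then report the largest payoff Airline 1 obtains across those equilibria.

Both Hub C is a pure NE (Airline 1: 6 ≥ 5; Airline 2: 8 ≥ 3). Airline 1 gets 6.
Both Hub A is a pure NE (Airline 1: 9 ≥ 8; Airline 2: 11 ≥ 7). Airline 1 gets 9.
Every other cell has a profitable deviation for at least one player. Highest of {6, 9} is 9.

9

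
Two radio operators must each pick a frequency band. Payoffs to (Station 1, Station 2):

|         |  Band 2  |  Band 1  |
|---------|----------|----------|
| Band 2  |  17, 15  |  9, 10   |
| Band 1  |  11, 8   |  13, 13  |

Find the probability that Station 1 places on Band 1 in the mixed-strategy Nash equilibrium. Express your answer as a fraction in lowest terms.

Station 1's mix p on Band 2 must make Station 2 indifferent between Band 2 and Band 1.
Station 2's payoff from Band 2: 15p + 8(1−p). From Band 1: 10p + 13(1−p).
Set equal: 5p = 5(1−p) → p = 5/10 = 1/2.
Probability on Band 1 is 1 − 1/2 = 1/2.

1/2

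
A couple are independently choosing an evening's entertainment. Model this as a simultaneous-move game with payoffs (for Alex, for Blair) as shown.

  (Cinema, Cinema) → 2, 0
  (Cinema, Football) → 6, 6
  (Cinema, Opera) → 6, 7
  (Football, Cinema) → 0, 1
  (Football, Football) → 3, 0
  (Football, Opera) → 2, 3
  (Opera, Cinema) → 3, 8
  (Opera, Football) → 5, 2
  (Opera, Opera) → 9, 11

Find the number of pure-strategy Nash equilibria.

Both Opera: Alex gets 9 (best alternative 6); Blair gets 11 (best alternative 8). Neither deviates — NE.
Both Cinema is not a NE: Alex would switch to Opera (3 > 2).
No other cell survives both best-response checks, so there is 1 pure NE.

1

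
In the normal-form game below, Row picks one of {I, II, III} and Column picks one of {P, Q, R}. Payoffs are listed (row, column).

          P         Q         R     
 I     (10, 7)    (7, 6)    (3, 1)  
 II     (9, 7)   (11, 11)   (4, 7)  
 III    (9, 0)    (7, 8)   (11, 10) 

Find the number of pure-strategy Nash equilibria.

3

(I, P): Row gets 10 (best alternative 9); Column gets 7 (best alternative 6). Neither deviates — NE.
(II, Q): Row gets 11 (best alternative 7); Column gets 11 (best alternative 7). Neither deviates — NE.
(III, R): Row gets 11 (best alternative 4); Column gets 10 (best alternative 8). Neither deviates — NE.
(III, P) is not a NE: Row would switch to I (10 > 9).
No other cell survives both best-response checks, so there are 3 pure NE.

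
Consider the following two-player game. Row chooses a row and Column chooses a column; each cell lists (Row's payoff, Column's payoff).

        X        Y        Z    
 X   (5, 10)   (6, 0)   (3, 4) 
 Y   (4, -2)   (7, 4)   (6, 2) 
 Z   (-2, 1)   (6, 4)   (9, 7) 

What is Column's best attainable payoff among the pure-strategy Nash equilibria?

10

Both X is a pure NE (Row: 5 ≥ 4; Column: 10 ≥ 4). Column gets 10.
Both Y is a pure NE (Row: 7 ≥ 6; Column: 4 ≥ 2). Column gets 4.
Both Z is a pure NE (Row: 9 ≥ 6; Column: 7 ≥ 4). Column gets 7.
Every other cell has a profitable deviation for at least one player. Highest of {10, 4, 7} is 10.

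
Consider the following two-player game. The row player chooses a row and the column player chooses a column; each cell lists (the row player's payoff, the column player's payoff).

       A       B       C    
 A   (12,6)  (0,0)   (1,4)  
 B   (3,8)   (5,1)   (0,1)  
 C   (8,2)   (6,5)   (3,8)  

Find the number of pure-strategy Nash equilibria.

2

Both A: the row player gets 12 (best alternative 8); the column player gets 6 (best alternative 4). Neither deviates — NE.
Both C: the row player gets 3 (best alternative 1); the column player gets 8 (best alternative 5). Neither deviates — NE.
Both B is not a NE: the row player would switch to C (6 > 5).
No other cell survives both best-response checks, so there are 2 pure NE.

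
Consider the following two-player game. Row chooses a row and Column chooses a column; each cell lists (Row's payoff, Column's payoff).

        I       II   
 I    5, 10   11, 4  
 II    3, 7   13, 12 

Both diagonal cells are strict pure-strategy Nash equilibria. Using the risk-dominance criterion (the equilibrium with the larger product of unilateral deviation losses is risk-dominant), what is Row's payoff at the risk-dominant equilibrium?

5

At both I: Row loses 5 − 3 = 2 by deviating; Column loses 10 − 4 = 6. Product = 2·6 = 12.
At both II: Row loses 13 − 11 = 2 by deviating; Column loses 12 − 7 = 5. Product = 2·5 = 10.
12 > 10, so both I is risk-dominant. Row's payoff there is 5.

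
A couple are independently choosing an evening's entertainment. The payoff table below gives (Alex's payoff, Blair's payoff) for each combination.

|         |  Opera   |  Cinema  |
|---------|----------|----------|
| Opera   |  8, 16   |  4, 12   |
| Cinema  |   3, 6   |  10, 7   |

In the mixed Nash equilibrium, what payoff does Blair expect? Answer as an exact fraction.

Alex mixes with probability p on Opera, chosen so Blair is indifferent: 16p + 6(1−p) = 12p + 7(1−p) gives p = 1/5.
Blair's expected payoff is 16·1/5 + 6·4/5 = 8.

8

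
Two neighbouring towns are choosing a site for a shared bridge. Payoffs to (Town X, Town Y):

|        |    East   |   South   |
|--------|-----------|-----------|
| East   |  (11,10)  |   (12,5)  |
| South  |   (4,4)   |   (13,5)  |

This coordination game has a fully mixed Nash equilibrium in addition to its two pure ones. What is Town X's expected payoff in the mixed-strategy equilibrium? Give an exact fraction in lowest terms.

Town Y mixes with probability q on East, chosen so Town X is indifferent: 11q + 12(1−q) = 4q + 13(1−q) gives q = 1/8.
Town X's expected payoff (from either row, since indifferent) is 11·1/8 + 12·7/8 = 95/8.

95/8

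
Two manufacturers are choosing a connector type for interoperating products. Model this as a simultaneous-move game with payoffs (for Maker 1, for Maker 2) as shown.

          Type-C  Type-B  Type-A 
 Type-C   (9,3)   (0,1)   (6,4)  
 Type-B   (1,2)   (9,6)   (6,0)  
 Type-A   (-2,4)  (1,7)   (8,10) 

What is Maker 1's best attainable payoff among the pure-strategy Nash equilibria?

9

Both Type-B is a pure NE (Maker 1: 9 ≥ 1; Maker 2: 6 ≥ 2). Maker 1 gets 9.
Both Type-A is a pure NE (Maker 1: 8 ≥ 6; Maker 2: 10 ≥ 7). Maker 1 gets 8.
Every other cell has a profitable deviation for at least one player. Highest of {9, 8} is 9.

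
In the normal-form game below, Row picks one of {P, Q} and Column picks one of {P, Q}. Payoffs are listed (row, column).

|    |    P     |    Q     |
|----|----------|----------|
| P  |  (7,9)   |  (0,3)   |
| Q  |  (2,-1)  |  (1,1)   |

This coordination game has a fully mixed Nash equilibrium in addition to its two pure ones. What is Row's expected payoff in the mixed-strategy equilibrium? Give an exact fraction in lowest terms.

Column mixes with probability q on P, chosen so Row is indifferent: 7q + 0(1−q) = 2q + 1(1−q) gives q = 1/6.
Row's expected payoff (from either row, since indifferent) is 7·1/6 + 0·5/6 = 7/6.

7/6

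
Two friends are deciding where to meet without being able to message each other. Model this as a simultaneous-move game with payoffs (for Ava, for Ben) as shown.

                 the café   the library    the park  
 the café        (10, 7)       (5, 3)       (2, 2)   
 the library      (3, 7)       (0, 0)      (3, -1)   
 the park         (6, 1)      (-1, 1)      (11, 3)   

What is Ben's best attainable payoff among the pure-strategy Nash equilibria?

Both the café is a pure NE (Ava: 10 ≥ 6; Ben: 7 ≥ 3). Ben gets 7.
Both the park is a pure NE (Ava: 11 ≥ 3; Ben: 3 ≥ 1). Ben gets 3.
Every other cell has a profitable deviation for at least one player. Highest of {7, 3} is 7.

7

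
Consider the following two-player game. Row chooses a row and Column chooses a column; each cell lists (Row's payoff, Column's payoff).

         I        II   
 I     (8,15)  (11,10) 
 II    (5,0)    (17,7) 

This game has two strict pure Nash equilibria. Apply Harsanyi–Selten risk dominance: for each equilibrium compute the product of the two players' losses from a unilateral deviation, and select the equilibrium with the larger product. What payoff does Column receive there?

7

At both I: Row loses 8 − 5 = 3 by deviating; Column loses 15 − 10 = 5. Product = 3·5 = 15.
At both II: Row loses 17 − 11 = 6 by deviating; Column loses 7 − 0 = 7. Product = 6·7 = 42.
42 > 15, so both II is risk-dominant. Column's payoff there is 7.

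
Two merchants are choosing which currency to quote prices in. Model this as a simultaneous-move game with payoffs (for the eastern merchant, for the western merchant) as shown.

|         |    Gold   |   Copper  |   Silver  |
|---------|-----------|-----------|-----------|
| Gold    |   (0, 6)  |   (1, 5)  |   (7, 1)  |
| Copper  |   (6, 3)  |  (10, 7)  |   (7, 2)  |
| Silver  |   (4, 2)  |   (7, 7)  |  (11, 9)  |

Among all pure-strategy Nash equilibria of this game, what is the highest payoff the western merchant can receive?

9

Both Copper is a pure NE (the eastern merchant: 10 ≥ 7; the western merchant: 7 ≥ 3). The western merchant gets 7.
Both Silver is a pure NE (the eastern merchant: 11 ≥ 7; the western merchant: 9 ≥ 7). The western merchant gets 9.
Every other cell has a profitable deviation for at least one player. Highest of {7, 9} is 9.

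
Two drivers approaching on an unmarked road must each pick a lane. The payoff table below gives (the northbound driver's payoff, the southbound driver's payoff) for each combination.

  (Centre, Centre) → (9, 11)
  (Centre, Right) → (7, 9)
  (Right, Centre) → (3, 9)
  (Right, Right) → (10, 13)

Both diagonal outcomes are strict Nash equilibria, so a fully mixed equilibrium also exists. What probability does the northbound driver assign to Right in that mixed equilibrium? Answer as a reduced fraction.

1/3

The northbound driver's mix p on Centre must make the southbound driver indifferent between Centre and Right.
The southbound driver's payoff from Centre: 11p + 9(1−p). From Right: 9p + 13(1−p).
Set equal: 2p = 4(1−p) → p = 4/6 = 2/3.
Probability on Right is 1 − 2/3 = 1/3.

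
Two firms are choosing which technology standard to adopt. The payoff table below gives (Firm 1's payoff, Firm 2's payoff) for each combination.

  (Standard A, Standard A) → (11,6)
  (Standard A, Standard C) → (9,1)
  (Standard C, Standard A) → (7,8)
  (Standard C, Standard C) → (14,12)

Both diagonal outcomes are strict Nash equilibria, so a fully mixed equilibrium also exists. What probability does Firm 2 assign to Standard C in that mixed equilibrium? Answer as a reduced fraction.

Firm 2's mix q on Standard A must make Firm 1 indifferent between Standard A and Standard C.
Firm 1's payoff from Standard A: 11q + 9(1−q). From Standard C: 7q + 14(1−q).
Set equal: 4q = 5(1−q) → q = 5/9.
Probability on Standard C is 1 − 5/9 = 4/9.

4/9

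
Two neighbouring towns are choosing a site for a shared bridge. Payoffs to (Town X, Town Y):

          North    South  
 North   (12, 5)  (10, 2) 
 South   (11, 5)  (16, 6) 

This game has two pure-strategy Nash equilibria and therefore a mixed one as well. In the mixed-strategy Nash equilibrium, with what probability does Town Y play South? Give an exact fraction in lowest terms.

Town Y's mix q on North must make Town X indifferent between North and South.
Town X's payoff from North: 12q + 10(1−q). From South: 11q + 16(1−q).
Set equal: 1q = 6(1−q) → q = 6/7.
Probability on South is 1 − 6/7 = 1/7.

1/7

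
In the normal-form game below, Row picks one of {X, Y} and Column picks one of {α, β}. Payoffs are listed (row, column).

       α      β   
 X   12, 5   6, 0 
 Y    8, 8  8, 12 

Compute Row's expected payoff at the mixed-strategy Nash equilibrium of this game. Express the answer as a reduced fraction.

Column mixes with probability q on α, chosen so Row is indifferent: 12q + 6(1−q) = 8q + 8(1−q) gives q = 1/3.
Row's expected payoff (from either row, since indifferent) is 12·1/3 + 6·2/3 = 8.

8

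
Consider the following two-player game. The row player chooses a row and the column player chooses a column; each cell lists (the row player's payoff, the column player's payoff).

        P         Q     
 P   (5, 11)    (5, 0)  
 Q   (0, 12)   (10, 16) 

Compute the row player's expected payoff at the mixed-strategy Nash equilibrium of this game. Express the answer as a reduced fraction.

The column player mixes with probability q on P, chosen so the row player is indifferent: 5q + 5(1−q) = 0q + 10(1−q) gives q = 1/2.
The row player's expected payoff (from either row, since indifferent) is 5·1/2 + 5·1/2 = 5.

5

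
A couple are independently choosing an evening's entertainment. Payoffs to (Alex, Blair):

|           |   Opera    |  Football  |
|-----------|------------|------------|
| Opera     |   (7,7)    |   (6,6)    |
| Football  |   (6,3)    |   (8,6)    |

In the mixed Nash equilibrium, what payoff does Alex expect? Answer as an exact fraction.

Blair mixes with probability q on Opera, chosen so Alex is indifferent: 7q + 6(1−q) = 6q + 8(1−q) gives q = 2/3.
Alex's expected payoff (from either row, since indifferent) is 7·2/3 + 6·1/3 = 20/3.

20/3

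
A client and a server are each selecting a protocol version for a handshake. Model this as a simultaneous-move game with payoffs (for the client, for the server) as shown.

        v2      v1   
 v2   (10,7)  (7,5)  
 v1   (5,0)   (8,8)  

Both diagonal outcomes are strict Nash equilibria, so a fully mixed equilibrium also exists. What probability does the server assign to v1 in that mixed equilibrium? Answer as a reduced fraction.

5/6

The server's mix q on v2 must make the client indifferent between v2 and v1.
The client's payoff from v2: 10q + 7(1−q). From v1: 5q + 8(1−q).
Set equal: 5q = 1(1−q) → q = 1/6.
Probability on v1 is 1 − 1/6 = 5/6.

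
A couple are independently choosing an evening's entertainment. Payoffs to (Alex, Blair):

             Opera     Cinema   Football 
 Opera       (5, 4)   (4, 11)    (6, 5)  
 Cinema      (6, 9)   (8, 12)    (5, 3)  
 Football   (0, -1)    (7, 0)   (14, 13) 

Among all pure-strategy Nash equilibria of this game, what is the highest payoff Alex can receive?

Both Cinema is a pure NE (Alex: 8 ≥ 7; Blair: 12 ≥ 9). Alex gets 8.
Both Football is a pure NE (Alex: 14 ≥ 6; Blair: 13 ≥ 0). Alex gets 14.
Every other cell has a profitable deviation for at least one player. Highest of {8, 14} is 14.

14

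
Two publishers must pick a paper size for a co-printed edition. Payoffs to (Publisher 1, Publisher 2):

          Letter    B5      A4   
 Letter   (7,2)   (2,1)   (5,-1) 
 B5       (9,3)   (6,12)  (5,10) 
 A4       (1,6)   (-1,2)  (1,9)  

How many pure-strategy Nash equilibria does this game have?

Both B5: Publisher 1 gets 6 (best alternative 2); Publisher 2 gets 12 (best alternative 10). Neither deviates — NE.
Both Letter is not a NE: Publisher 1 would switch to B5 (9 > 7).
No other cell survives both best-response checks, so there is 1 pure NE.

1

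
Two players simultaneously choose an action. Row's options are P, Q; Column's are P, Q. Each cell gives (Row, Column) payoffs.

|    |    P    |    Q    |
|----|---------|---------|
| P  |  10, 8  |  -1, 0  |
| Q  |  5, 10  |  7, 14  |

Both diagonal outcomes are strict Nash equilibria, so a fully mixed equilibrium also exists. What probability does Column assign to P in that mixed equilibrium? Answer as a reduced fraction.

Column's mix q on P must make Row indifferent between P and Q.
Row's payoff from P: 10q + (-1)(1−q). From Q: 5q + 7(1−q).
Set equal: 5q = 8(1−q) → q = 8/13.

8/13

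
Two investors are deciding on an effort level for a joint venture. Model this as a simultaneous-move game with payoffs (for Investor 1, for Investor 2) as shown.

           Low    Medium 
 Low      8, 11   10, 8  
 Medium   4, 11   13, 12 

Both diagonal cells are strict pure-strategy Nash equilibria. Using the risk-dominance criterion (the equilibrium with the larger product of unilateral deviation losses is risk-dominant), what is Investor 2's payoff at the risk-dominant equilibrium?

At both Low: Investor 1 loses 8 − 4 = 4 by deviating; Investor 2 loses 11 − 8 = 3. Product = 4·3 = 12.
At both Medium: Investor 1 loses 13 − 10 = 3 by deviating; Investor 2 loses 12 − 11 = 1. Product = 3·1 = 3.
12 > 3, so both Low is risk-dominant. Investor 2's payoff there is 11.

11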